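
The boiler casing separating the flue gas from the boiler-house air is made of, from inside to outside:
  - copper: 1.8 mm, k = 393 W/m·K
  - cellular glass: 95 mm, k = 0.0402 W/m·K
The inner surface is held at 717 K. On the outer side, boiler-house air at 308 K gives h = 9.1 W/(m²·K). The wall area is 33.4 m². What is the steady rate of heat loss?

Q ≈ 5520 W

Series thermal resistances:
R_copper = L/(kA) = 0.0018/(393×33.4) = 1.371×10^-7 K/W
R_cellular glass = L/(kA) = 0.095/(0.0402×33.4) = 0.07075 K/W
R_outer film = 1/(h_o·A) = 1/(9.1×33.4) = 0.00329 K/W
R_total = 0.07404 K/W
Q = ΔT / R_total = 409 / 0.07404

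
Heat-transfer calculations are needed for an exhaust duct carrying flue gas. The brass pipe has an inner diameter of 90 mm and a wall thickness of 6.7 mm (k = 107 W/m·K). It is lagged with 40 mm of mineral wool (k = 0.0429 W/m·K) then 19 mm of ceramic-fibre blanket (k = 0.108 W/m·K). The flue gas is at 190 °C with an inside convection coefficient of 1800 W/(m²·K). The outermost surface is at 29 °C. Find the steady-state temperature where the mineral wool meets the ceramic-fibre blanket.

T ≈ 47.6 °C

Per-layer cylindrical resistances, series-summed:
R_inner film = 1/(h_i·2πr₁L) = 1/(1800×2π×0.045×1) = 0.001965 K/W
R_brass pipe wall = ln(51.7/45)/(2π×107×1) = 2.064×10^-4 K/W
R_mineral wool = ln(91.7/51.7)/(2π×0.0429×1) = 2.126 K/W
R_ceramic-fibre blanket = ln(110.7/91.7)/(2π×0.108×1) = 0.2775 K/W
R_total = 2.406 K/W
Q = ΔT/R_total = 161/2.406
Q = 66.9 W/m
T_interface = T_inner − Q·ΣR(inner→interface) = 190 − 66.9×2.128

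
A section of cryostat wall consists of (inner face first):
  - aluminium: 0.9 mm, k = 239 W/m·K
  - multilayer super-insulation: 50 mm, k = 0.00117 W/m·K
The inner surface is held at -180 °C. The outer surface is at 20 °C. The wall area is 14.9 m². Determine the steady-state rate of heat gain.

Series thermal resistances:
R_aluminium = L/(kA) = 0.0009/(239×14.9) = 2.527×10^-7 K/W
R_multilayer super-insulation = L/(kA) = 0.05/(0.00117×14.9) = 2.868 K/W
R_total = 2.868 K/W
Q = ΔT / R_total = 200 / 2.868

Q ≈ 69.7 W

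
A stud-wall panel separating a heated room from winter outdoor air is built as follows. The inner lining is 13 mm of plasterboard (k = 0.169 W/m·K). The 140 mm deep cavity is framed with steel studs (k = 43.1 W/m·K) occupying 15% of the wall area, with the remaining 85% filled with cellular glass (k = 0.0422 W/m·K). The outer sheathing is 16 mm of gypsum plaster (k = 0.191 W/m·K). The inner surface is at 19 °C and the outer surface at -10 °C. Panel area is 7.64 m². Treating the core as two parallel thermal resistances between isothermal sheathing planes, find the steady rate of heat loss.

Q ≈ 1220 W

Sheathing layers in series; stud and cavity paths in parallel between them.
R_inner = 0.013/(0.169×7.64) = 0.01007 K/W
R_stud  = 0.14/(43.1×0.15×7.64) = 0.002834 K/W
R_cav   = 0.14/(0.0422×0.85×7.64) = 0.5109 K/W
1/R_core = 1/R_stud + 1/R_cav → R_core = 0.002819 K/W
R_outer = 0.016/(0.191×7.64) = 0.01096 K/W
R_total = 0.02385 K/W
Q = ΔT/R_total = 29/0.02385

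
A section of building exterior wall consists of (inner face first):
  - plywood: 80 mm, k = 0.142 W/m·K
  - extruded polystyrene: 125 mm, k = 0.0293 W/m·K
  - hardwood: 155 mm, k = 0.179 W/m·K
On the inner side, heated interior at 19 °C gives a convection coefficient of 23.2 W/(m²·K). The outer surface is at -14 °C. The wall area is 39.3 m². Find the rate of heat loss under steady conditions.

Model the wall as resistances in series:
R_inner film = 1/(h_i·A) = 1/(23.2×39.3) = 0.001097 K/W
R_plywood = L/(kA) = 0.08/(0.142×39.3) = 0.01434 K/W
R_extruded polystyrene = L/(kA) = 0.125/(0.0293×39.3) = 0.1086 K/W
R_hardwood = L/(kA) = 0.155/(0.179×39.3) = 0.02203 K/W
R_total = 0.146 K/W
Q = ΔT / R_total = 33 / 0.146

Q ≈ 226 W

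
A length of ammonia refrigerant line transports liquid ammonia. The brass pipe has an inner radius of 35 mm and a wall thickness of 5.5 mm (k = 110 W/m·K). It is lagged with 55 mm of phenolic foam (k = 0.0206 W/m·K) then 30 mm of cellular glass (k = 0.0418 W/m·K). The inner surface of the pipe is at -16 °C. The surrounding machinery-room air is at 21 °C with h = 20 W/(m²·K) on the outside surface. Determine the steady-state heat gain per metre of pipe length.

q′ ≈ 4.79 W/m

Per-layer cylindrical resistances, series-summed:
R_brass pipe wall = ln(40.5/35)/(2π×110×1) = 2.112×10^-4 K/W
R_phenolic foam = ln(95.5/40.5)/(2π×0.0206×1) = 6.628 K/W
R_cellular glass = ln(125.5/95.5)/(2π×0.0418×1) = 1.04 K/W
R_outer film = 1/(h_o·2πr_oL) = 1/(20×2π×0.1255×1) = 0.06341 K/W
R_total = 7.731 K/W
Q = ΔT/R_total = 37/7.731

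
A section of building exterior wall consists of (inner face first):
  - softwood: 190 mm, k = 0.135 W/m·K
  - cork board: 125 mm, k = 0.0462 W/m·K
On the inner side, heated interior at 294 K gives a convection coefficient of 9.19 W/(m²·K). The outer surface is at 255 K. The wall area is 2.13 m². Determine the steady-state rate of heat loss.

Treating each layer as a thermal resistance in series:
R_inner film = 1/(h_i·A) = 1/(9.19×2.13) = 0.05109 K/W
R_softwood = L/(kA) = 0.19/(0.135×2.13) = 0.6608 K/W
R_cork board = L/(kA) = 0.125/(0.0462×2.13) = 1.27 K/W
R_total = 1.982 K/W
Q = ΔT / R_total = 39 / 1.982

Q ≈ 19.7 W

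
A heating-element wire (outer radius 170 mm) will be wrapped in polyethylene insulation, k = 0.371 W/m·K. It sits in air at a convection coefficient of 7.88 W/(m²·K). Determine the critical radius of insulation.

For a cylinder r_cr = k/h = 0.371/7.88
r_cr = 47.1 mm; since the bare radius (170 mm) is above r_cr, any added insulation will reduce heat loss.

r_cr ≈ 47.1 mm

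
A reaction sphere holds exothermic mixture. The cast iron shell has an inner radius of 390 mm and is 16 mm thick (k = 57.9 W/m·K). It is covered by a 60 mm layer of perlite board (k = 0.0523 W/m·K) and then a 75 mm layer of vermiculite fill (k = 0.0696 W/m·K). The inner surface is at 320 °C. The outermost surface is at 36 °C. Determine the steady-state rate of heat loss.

Spherical conduction: R = (1/r_in − 1/r_out)/(4πk) per layer; series-sum.
R_cast iron shell = (1/0.39 − 1/0.406)/(4π×57.9) = 1.389×10^-4 K/W
R_perlite board = (1/0.406 − 1/0.466)/(4π×0.0523) = 0.4825 K/W
R_vermiculite fill = (1/0.466 − 1/0.541)/(4π×0.0696) = 0.3401 K/W
R_total = 0.8228 K/W
Q = ΔT/R_total = 284/0.8228

Q ≈ 345 W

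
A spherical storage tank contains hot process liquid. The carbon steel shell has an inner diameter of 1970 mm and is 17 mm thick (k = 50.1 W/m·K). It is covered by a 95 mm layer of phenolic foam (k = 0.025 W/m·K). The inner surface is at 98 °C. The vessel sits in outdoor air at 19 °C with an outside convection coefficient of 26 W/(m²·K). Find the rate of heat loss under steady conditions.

Each spherical layer contributes R = (1/r_i − 1/r_o)/(4πk):
R_carbon steel shell = (1/0.985 − 1/1.002)/(4π×50.1) = 2.736×10^-5 K/W
R_phenolic foam = (1/1.002 − 1/1.097)/(4π×0.025) = 0.2751 K/W
R_outer film = 1/(h·4πr_o²) = 1/(26×4π×1.097²) = 0.002543 K/W
R_total = 0.2777 K/W
Q = ΔT/R_total = 79/0.2777

Q ≈ 285 W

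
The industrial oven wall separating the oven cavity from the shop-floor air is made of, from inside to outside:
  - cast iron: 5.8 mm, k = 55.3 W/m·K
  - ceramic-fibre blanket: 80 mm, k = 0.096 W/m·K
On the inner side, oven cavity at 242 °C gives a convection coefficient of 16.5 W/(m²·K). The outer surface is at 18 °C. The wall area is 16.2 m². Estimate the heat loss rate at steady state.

Treating each layer as a thermal resistance in series:
R_inner film = 1/(h_i·A) = 1/(16.5×16.2) = 0.003741 K/W
R_cast iron = L/(kA) = 0.0058/(55.3×16.2) = 6.474×10^-6 K/W
R_ceramic-fibre blanket = L/(kA) = 0.08/(0.096×16.2) = 0.05144 K/W
R_total = 0.05519 K/W
Q = ΔT / R_total = 224 / 0.05519

Q ≈ 4060 W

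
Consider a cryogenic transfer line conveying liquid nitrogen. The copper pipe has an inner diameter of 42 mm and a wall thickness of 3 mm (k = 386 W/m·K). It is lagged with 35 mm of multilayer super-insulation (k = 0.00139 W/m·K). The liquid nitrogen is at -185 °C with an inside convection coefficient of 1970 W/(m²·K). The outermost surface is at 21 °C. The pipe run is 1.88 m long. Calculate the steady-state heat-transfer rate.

Cylindrical conduction, so R = ln(r₂/r₁)/(2πkL) per layer, in series:
R_inner film = 1/(h_i·2πr₁L) = 1/(1970×2π×0.021×1.88) = 0.002046 K/W
R_copper pipe wall = ln(24/21)/(2π×386×1.88) = 2.929×10^-5 K/W
R_multilayer super-insulation = ln(59/24)/(2π×0.00139×1.88) = 54.78 K/W
R_total = 54.78 K/W
Q = ΔT/R_total = 206/54.78

Q ≈ 3.76 W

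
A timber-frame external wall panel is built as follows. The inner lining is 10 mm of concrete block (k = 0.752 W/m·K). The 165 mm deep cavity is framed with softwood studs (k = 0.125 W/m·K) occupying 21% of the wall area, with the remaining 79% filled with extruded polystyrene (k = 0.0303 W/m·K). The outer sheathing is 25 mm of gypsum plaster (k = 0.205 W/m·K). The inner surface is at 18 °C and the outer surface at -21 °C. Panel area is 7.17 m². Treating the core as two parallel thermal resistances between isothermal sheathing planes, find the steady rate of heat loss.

Sheathing layers in series; stud and cavity paths in parallel between them.
R_inner = 0.01/(0.752×7.17) = 0.001855 K/W
R_stud  = 0.165/(0.125×0.21×7.17) = 0.8767 K/W
R_cav   = 0.165/(0.0303×0.79×7.17) = 0.9614 K/W
1/R_core = 1/R_stud + 1/R_cav → R_core = 0.4585 K/W
R_outer = 0.025/(0.205×7.17) = 0.01701 K/W
R_total = 0.4774 K/W
Q = ΔT/R_total = 39/0.4774

Q ≈ 81.7 W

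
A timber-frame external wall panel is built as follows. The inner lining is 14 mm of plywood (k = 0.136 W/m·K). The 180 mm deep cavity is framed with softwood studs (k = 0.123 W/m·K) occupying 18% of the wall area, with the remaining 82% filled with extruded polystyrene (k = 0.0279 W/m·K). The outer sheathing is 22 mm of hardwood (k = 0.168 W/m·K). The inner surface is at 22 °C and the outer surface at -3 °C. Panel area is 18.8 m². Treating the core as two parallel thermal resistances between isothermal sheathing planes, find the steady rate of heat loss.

Q ≈ 111 W

Sheathing layers in series; stud and cavity paths in parallel between them.
R_inner = 0.014/(0.136×18.8) = 0.005476 K/W
R_stud  = 0.18/(0.123×0.18×18.8) = 0.4325 K/W
R_cav   = 0.18/(0.0279×0.82×18.8) = 0.4185 K/W
1/R_core = 1/R_stud + 1/R_cav → R_core = 0.2127 K/W
R_outer = 0.022/(0.168×18.8) = 0.006966 K/W
R_total = 0.2251 K/W
Q = ΔT/R_total = 25/0.2251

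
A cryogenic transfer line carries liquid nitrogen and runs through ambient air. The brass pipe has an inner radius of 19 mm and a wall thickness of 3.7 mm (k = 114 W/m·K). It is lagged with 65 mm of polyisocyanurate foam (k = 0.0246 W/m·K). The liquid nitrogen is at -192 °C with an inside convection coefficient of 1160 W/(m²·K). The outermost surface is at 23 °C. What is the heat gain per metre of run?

For a radial system each layer contributes R = ln(r_out/r_in)/(2πkL); films add R = 1/(hA).
R_inner film = 1/(h_i·2πr₁L) = 1/(1160×2π×0.019×1) = 0.007221 K/W
R_brass pipe wall = ln(22.7/19)/(2π×114×1) = 2.484×10^-4 K/W
R_polyisocyanurate foam = ln(87.7/22.7)/(2π×0.0246×1) = 8.744 K/W
R_total = 8.752 K/W
Q = ΔT/R_total = 215/8.752

q′ ≈ 24.6 W/m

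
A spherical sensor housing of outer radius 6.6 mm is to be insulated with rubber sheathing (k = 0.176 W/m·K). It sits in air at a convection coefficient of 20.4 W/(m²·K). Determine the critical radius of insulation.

r_cr ≈ 17.3 mm

For a sphere r_cr = 2k/h = 2×0.176/20.4
r_cr = 17.3 mm; since the bare radius (6.6 mm) is below r_cr, adding a thin layer of insulation will *increase* heat loss.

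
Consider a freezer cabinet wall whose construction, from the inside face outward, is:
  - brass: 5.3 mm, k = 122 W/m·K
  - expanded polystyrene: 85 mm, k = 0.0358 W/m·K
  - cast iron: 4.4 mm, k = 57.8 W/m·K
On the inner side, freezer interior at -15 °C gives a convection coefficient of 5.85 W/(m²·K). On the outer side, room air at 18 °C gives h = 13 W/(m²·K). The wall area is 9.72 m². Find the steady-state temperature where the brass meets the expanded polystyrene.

T ≈ -12.8 °C

Thermal resistances in series:
R_inner film = 1/(h_i·A) = 1/(5.85×9.72) = 0.01759 K/W
R_brass = L/(kA) = 0.0053/(122×9.72) = 4.469×10^-6 K/W
R_expanded polystyrene = L/(kA) = 0.085/(0.0358×9.72) = 0.2443 K/W
R_cast iron = L/(kA) = 0.0044/(57.8×9.72) = 7.832×10^-6 K/W
R_outer film = 1/(h_o·A) = 1/(13×9.72) = 0.007914 K/W
R_total = 0.2698 K/W;  Q = ΔT/R_total = 33/0.2698 = 122.3 W
T_interface = T_inner + Q·ΣR(inner→interface) = -15 + 122×0.01759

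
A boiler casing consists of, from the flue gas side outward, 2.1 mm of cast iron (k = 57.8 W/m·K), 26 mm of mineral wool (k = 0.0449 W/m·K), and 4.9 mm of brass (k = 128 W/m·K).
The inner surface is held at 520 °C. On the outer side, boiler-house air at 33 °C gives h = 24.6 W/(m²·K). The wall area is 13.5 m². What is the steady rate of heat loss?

Q ≈ 10600 W

Treating each layer as a thermal resistance in series:
R_cast iron = L/(kA) = 0.0021/(57.8×13.5) = 2.691×10^-6 K/W
R_mineral wool = L/(kA) = 0.026/(0.0449×13.5) = 0.04289 K/W
R_brass = L/(kA) = 0.0049/(128×13.5) = 2.836×10^-6 K/W
R_outer film = 1/(h_o·A) = 1/(24.6×13.5) = 0.003011 K/W
R_total = 0.04591 K/W
Q = ΔT / R_total = 487 / 0.04591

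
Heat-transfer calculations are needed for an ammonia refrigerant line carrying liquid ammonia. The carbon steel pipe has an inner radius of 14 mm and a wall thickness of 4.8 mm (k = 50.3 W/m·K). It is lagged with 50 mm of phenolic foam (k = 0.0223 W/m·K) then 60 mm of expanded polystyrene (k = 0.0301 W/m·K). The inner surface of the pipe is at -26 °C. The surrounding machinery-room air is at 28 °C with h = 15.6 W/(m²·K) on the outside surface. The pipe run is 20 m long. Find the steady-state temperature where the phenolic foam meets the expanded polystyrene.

T ≈ 13.5 °C

Per-layer cylindrical resistances, series-summed:
R_carbon steel pipe wall = ln(18.8/14)/(2π×50.3×20) = 4.664×10^-5 K/W
R_phenolic foam = ln(68.8/18.8)/(2π×0.0223×20) = 0.463 K/W
R_expanded polystyrene = ln(128.8/68.8)/(2π×0.0301×20) = 0.1658 K/W
R_outer film = 1/(h_o·2πr_oL) = 1/(15.6×2π×0.1288×20) = 0.00396 K/W
R_total = 0.6327 K/W
Q = ΔT/R_total = 54/0.6327
Q = 85.3 W
T_interface = T_inner + Q·ΣR(inner→interface) = -26 + 85.3×0.463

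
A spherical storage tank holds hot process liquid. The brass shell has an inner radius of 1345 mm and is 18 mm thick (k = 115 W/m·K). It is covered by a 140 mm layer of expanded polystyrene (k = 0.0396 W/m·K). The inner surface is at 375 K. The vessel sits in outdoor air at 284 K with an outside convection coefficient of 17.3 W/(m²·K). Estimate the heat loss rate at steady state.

Spherical conduction: R = (1/r_in − 1/r_out)/(4πk) per layer; series-sum.
R_brass shell = (1/1.345 − 1/1.363)/(4π×115) = 6.794×10^-6 K/W
R_expanded polystyrene = (1/1.363 − 1/1.503)/(4π×0.0396) = 0.1373 K/W
R_outer film = 1/(h·4πr_o²) = 1/(17.3×4π×1.503²) = 0.002036 K/W
R_total = 0.1394 K/W
Q = ΔT/R_total = 91/0.1394

Q ≈ 653 W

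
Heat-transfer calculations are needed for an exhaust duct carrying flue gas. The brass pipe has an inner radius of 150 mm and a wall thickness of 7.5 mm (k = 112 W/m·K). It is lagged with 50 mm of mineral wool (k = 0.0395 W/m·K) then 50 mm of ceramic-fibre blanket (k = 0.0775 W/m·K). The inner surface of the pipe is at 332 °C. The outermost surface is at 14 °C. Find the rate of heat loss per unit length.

q′ ≈ 205 W/m

For a radial system each layer contributes R = ln(r_out/r_in)/(2πkL); films add R = 1/(hA).
R_brass pipe wall = ln(157.5/150)/(2π×112×1) = 6.933×10^-5 K/W
R_mineral wool = ln(207.5/157.5)/(2π×0.0395×1) = 1.111 K/W
R_ceramic-fibre blanket = ln(257.5/207.5)/(2π×0.0775×1) = 0.4434 K/W
R_total = 1.554 K/W
Q = ΔT/R_total = 318/1.554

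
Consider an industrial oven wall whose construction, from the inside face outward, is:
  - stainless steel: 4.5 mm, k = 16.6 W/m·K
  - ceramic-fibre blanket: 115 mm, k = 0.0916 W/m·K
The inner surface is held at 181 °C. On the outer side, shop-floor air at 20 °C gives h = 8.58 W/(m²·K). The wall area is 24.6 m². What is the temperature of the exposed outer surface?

Model the wall as resistances in series:
R_stainless steel = L/(kA) = 0.0045/(16.6×24.6) = 1.102×10^-5 K/W
R_ceramic-fibre blanket = L/(kA) = 0.115/(0.0916×24.6) = 0.05103 K/W
R_outer film = 1/(h_o·A) = 1/(8.58×24.6) = 0.004738 K/W
R_total = 0.05578 K/W;  Q = ΔT/R_total = 161/0.05578 = 2886 W
T_interface = T_inner − Q·ΣR(inner→interface) = 181 − 2890×0.05105

T ≈ 33.7 °C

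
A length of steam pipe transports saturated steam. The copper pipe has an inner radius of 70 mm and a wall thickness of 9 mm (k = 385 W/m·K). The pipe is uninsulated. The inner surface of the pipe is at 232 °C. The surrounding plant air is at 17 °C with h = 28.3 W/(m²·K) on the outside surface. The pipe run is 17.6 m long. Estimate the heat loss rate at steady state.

Per-layer cylindrical resistances, series-summed:
R_copper pipe wall = ln(79/70)/(2π×385×17.6) = 2.841×10^-6 K/W
R_outer film = 1/(h_o·2πr_oL) = 1/(28.3×2π×0.079×17.6) = 0.004045 K/W
R_total = 0.004048 K/W
Q = ΔT/R_total = 215/0.004048

Q ≈ 53100 W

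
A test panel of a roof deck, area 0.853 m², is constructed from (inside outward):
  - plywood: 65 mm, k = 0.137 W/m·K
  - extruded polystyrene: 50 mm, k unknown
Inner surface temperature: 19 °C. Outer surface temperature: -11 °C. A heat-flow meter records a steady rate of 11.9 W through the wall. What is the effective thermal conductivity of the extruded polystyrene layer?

k ≈ 0.0298 W/(m·K)

Series thermal resistances:
R_plywood = L/(kA) = 0.065/(0.137×0.853) = 0.5562 K/W
Sum of known resistances R_other = 0.5562 K/W
Total R = ΔT/Q = 30/11.9 = 2.521 K/W
R_extruded polystyrene = R_total − R_other = 1.965 K/W
k = L/(R·A) = 0.05/(1.965×0.853)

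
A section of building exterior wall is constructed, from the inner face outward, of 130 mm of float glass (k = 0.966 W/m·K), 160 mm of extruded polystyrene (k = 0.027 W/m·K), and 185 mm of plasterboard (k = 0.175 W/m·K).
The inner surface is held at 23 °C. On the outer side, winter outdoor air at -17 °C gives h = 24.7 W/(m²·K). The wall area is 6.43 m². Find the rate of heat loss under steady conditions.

Model the wall as resistances in series:
R_float glass = L/(kA) = 0.13/(0.966×6.43) = 0.02093 K/W
R_extruded polystyrene = L/(kA) = 0.16/(0.027×6.43) = 0.9216 K/W
R_plasterboard = L/(kA) = 0.185/(0.175×6.43) = 0.1644 K/W
R_outer film = 1/(h_o·A) = 1/(24.7×6.43) = 0.006296 K/W
R_total = 1.113 K/W
Q = ΔT / R_total = 40 / 1.113

Q ≈ 35.9 W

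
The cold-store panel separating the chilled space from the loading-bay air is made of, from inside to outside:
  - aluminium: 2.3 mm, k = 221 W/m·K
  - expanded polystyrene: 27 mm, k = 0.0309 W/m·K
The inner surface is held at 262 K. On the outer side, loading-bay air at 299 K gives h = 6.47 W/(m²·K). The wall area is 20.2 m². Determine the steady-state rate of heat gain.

Thermal resistances in series:
R_aluminium = L/(kA) = 0.0023/(221×20.2) = 5.152×10^-7 K/W
R_expanded polystyrene = L/(kA) = 0.027/(0.0309×20.2) = 0.04326 K/W
R_outer film = 1/(h_o·A) = 1/(6.47×20.2) = 0.007651 K/W
R_total = 0.05091 K/W
Q = ΔT / R_total = 37 / 0.05091

Q ≈ 727 W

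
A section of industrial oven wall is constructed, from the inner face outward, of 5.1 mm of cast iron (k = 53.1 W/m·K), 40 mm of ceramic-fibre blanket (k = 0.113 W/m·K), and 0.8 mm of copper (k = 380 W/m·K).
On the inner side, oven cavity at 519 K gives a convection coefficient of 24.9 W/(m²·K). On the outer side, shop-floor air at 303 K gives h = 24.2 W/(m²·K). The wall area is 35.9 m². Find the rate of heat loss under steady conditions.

Series thermal resistances:
R_inner film = 1/(h_i·A) = 1/(24.9×35.9) = 0.001119 K/W
R_cast iron = L/(kA) = 0.0051/(53.1×35.9) = 2.675×10^-6 K/W
R_ceramic-fibre blanket = L/(kA) = 0.04/(0.113×35.9) = 0.00986 K/W
R_copper = L/(kA) = 0.0008/(380×35.9) = 5.864×10^-8 K/W
R_outer film = 1/(h_o·A) = 1/(24.2×35.9) = 0.001151 K/W
R_total = 0.01213 K/W
Q = ΔT / R_total = 216 / 0.01213

Q ≈ 17800 W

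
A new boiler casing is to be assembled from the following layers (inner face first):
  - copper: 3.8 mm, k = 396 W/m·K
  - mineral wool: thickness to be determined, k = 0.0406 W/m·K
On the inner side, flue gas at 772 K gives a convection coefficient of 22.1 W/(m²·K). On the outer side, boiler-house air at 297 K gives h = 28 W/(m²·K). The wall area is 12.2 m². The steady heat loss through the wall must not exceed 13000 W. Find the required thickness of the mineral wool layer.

Series thermal resistances:
R_inner film = 1/(h_i·A) = 1/(22.1×12.2) = 0.003709 K/W
R_copper = L/(kA) = 0.0038/(396×12.2) = 7.866×10^-7 K/W
R_outer film = 1/(h_o·A) = 1/(28×12.2) = 0.002927 K/W
Sum of the known resistances R_other = 0.006637 K/W
Required total resistance R_tot = ΔT/Q_allow = 475/13000 = 0.03654 K/W
R_mineral wool = R_tot − R_other = 0.0299 K/W
L = R·k·A = 0.0299×0.0406×12.2

L ≈ 14.8 mm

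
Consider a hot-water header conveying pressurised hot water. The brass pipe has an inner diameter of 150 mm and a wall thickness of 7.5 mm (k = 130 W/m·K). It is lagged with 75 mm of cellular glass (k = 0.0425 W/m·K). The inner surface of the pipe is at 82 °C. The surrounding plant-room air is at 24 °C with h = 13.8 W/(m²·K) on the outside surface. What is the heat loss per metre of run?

q′ ≈ 23.2 W/m

Radial resistances (cylindrical: R_cond = ln(r_o/r_i)/(2πkL), R_conv = 1/(h·2πrL)):
R_brass pipe wall = ln(82.5/75)/(2π×130×1) = 1.167×10^-4 K/W
R_cellular glass = ln(157.5/82.5)/(2π×0.0425×1) = 2.422 K/W
R_outer film = 1/(h_o·2πr_oL) = 1/(13.8×2π×0.1575×1) = 0.07323 K/W
R_total = 2.495 K/W
Q = ΔT/R_total = 58/2.495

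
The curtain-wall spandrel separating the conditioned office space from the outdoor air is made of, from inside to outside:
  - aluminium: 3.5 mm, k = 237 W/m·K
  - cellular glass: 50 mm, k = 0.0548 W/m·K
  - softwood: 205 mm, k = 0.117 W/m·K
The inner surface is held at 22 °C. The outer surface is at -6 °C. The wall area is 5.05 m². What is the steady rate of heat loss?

Thermal resistances in series:
R_aluminium = L/(kA) = 0.0035/(237×5.05) = 2.924×10^-6 K/W
R_cellular glass = L/(kA) = 0.05/(0.0548×5.05) = 0.1807 K/W
R_softwood = L/(kA) = 0.205/(0.117×5.05) = 0.347 K/W
R_total = 0.5276 K/W
Q = ΔT / R_total = 28 / 0.5276

Q ≈ 53.1 W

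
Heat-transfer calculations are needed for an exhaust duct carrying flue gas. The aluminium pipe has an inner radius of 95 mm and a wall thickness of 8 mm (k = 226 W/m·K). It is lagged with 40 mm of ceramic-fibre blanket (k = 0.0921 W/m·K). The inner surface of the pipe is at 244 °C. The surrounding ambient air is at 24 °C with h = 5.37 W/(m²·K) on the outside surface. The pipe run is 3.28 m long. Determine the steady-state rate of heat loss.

Cylindrical conduction, so R = ln(r₂/r₁)/(2πkL) per layer, in series:
R_aluminium pipe wall = ln(103/95)/(2π×226×3.28) = 1.736×10^-5 K/W
R_ceramic-fibre blanket = ln(143/103)/(2π×0.0921×3.28) = 0.1729 K/W
R_outer film = 1/(h_o·2πr_oL) = 1/(5.37×2π×0.143×3.28) = 0.06319 K/W
R_total = 0.2361 K/W
Q = ΔT/R_total = 220/0.2361

Q ≈ 932 W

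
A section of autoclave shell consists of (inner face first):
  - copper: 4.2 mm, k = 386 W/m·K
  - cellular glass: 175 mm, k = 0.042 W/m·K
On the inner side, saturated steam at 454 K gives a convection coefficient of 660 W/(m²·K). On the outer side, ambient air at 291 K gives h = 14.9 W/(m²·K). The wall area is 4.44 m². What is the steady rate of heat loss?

Q ≈ 171 W

Treating each layer as a thermal resistance in series:
R_inner film = 1/(h_i·A) = 1/(660×4.44) = 3.413×10^-4 K/W
R_copper = L/(kA) = 0.0042/(386×4.44) = 2.451×10^-6 K/W
R_cellular glass = L/(kA) = 0.175/(0.042×4.44) = 0.9384 K/W
R_outer film = 1/(h_o·A) = 1/(14.9×4.44) = 0.01512 K/W
R_total = 0.9539 K/W
Q = ΔT / R_total = 163 / 0.9539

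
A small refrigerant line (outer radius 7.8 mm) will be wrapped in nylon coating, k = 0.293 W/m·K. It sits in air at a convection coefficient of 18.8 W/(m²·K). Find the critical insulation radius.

For a cylinder r_cr = k/h = 0.293/18.8
r_cr = 15.6 mm; since the bare radius (7.8 mm) is below r_cr, adding a thin layer of insulation will *increase* heat loss.

r_cr ≈ 15.6 mm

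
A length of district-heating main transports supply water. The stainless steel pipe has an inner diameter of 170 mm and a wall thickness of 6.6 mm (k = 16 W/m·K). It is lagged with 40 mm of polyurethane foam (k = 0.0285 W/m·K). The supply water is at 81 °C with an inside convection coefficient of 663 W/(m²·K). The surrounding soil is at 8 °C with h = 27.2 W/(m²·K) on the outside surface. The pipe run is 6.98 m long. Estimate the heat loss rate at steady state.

Radial resistances (cylindrical: R_cond = ln(r_o/r_i)/(2πkL), R_conv = 1/(h·2πrL)):
R_inner film = 1/(h_i·2πr₁L) = 1/(663×2π×0.085×6.98) = 4.046×10^-4 K/W
R_stainless steel pipe wall = ln(91.6/85)/(2π×16×6.98) = 1.066×10^-4 K/W
R_polyurethane foam = ln(131.6/91.6)/(2π×0.0285×6.98) = 0.2899 K/W
R_outer film = 1/(h_o·2πr_oL) = 1/(27.2×2π×0.1316×6.98) = 0.00637 K/W
R_total = 0.2968 K/W
Q = ΔT/R_total = 73/0.2968

Q ≈ 246 W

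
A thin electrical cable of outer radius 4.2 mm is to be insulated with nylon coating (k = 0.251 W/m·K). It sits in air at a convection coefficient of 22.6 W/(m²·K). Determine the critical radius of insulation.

For a cylinder r_cr = k/h = 0.251/22.6
r_cr = 11.1 mm; since the bare radius (4.2 mm) is below r_cr, adding a thin layer of insulation will *increase* heat loss.

r_cr ≈ 11.1 mm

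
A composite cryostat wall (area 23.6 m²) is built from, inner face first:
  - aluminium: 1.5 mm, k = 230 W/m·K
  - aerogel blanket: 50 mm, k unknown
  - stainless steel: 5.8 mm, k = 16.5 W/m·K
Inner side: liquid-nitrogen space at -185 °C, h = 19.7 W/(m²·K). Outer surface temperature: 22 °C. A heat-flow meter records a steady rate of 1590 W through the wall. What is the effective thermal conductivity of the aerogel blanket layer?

k ≈ 0.0165 W/(m·K)

Using the resistance-network approach (series):
R_inner film = 1/(h_i·A) = 1/(19.7×23.6) = 0.002151 K/W
R_aluminium = L/(kA) = 0.0015/(230×23.6) = 2.763×10^-7 K/W
R_stainless steel = L/(kA) = 0.0058/(16.5×23.6) = 1.489×10^-5 K/W
Sum of known resistances R_other = 0.002166 K/W
Total R = ΔT/Q = 207/1590 = 0.1302 K/W
R_aerogel blanket = R_total − R_other = 0.128 K/W
k = L/(R·A) = 0.05/(0.128×23.6)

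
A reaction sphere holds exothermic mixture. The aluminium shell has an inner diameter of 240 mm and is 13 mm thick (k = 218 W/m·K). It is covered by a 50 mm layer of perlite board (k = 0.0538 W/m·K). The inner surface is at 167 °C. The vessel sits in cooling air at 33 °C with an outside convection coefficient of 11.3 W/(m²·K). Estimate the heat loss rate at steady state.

Radial (spherical) resistances in series:
R_aluminium shell = (1/0.12 − 1/0.133)/(4π×218) = 2.973×10^-4 K/W
R_perlite board = (1/0.133 − 1/0.183)/(4π×0.0538) = 3.039 K/W
R_outer film = 1/(h·4πr_o²) = 1/(11.3×4π×0.183²) = 0.2103 K/W
R_total = 3.249 K/W
Q = ΔT/R_total = 134/3.249

Q ≈ 41.2 W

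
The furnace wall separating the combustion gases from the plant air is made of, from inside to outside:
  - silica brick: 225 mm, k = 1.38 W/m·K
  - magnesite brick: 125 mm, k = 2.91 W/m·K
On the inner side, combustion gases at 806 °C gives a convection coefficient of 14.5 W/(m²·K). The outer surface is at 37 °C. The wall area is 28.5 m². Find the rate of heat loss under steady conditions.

Treating each layer as a thermal resistance in series:
R_inner film = 1/(h_i·A) = 1/(14.5×28.5) = 0.00242 K/W
R_silica brick = L/(kA) = 0.225/(1.38×28.5) = 0.005721 K/W
R_magnesite brick = L/(kA) = 0.125/(2.91×28.5) = 0.001507 K/W
R_total = 0.009648 K/W
Q = ΔT / R_total = 769 / 0.009648

Q ≈ 79700 W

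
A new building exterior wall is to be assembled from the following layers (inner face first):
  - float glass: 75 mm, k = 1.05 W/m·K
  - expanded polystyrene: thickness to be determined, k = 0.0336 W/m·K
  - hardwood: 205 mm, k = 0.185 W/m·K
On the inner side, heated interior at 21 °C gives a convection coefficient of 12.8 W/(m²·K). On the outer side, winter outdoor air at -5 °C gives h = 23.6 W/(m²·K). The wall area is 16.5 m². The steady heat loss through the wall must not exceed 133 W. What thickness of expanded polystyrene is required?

Model the wall as resistances in series:
R_inner film = 1/(h_i·A) = 1/(12.8×16.5) = 0.004735 K/W
R_float glass = L/(kA) = 0.075/(1.05×16.5) = 0.004329 K/W
R_hardwood = L/(kA) = 0.205/(0.185×16.5) = 0.06716 K/W
R_outer film = 1/(h_o·A) = 1/(23.6×16.5) = 0.002568 K/W
Sum of the known resistances R_other = 0.07879 K/W
Required total resistance R_tot = ΔT/Q_allow = 26/133 = 0.1955 K/W
R_expanded polystyrene = R_tot − R_other = 0.1167 K/W
L = R·k·A = 0.1167×0.0336×16.5

L ≈ 64.7 mm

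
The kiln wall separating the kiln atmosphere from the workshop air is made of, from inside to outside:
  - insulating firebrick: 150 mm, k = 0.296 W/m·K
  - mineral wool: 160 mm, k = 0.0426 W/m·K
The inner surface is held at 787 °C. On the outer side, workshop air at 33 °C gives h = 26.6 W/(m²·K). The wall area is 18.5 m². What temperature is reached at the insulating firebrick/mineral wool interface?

Thermal resistances in series:
R_insulating firebrick = L/(kA) = 0.15/(0.296×18.5) = 0.02739 K/W
R_mineral wool = L/(kA) = 0.16/(0.0426×18.5) = 0.203 K/W
R_outer film = 1/(h_o·A) = 1/(26.6×18.5) = 0.002032 K/W
R_total = 0.2324 K/W;  Q = ΔT/R_total = 754/0.2324 = 3244 W
T_interface = T_inner − Q·ΣR(inner→interface) = 787 − 3240×0.02739

T ≈ 698 °C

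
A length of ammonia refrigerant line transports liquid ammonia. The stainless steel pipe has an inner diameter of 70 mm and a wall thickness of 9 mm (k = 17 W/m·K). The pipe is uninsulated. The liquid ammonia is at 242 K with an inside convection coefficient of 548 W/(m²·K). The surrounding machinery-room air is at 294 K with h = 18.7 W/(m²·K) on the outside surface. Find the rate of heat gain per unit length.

Cylindrical conduction, so R = ln(r₂/r₁)/(2πkL) per layer, in series:
R_inner film = 1/(h_i·2πr₁L) = 1/(548×2π×0.035×1) = 0.008298 K/W
R_stainless steel pipe wall = ln(44/35)/(2π×17×1) = 0.002142 K/W
R_outer film = 1/(h_o·2πr_oL) = 1/(18.7×2π×0.044×1) = 0.1934 K/W
R_total = 0.2039 K/W
Q = ΔT/R_total = 52/0.2039

q′ ≈ 255 W/m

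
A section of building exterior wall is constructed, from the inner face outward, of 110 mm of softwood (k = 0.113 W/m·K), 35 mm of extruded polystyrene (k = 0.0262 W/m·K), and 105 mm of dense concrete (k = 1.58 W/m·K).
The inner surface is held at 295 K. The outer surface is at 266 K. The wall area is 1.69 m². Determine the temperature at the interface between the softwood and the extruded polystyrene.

Model the wall as resistances in series:
R_softwood = L/(kA) = 0.11/(0.113×1.69) = 0.576 K/W
R_extruded polystyrene = L/(kA) = 0.035/(0.0262×1.69) = 0.7905 K/W
R_dense concrete = L/(kA) = 0.105/(1.58×1.69) = 0.03932 K/W
R_total = 1.406 K/W;  Q = ΔT/R_total = 29/1.406 = 20.63 W
T_interface = T_inner − Q·ΣR(inner→interface) = 295 − 20.6×0.576

T ≈ 283 K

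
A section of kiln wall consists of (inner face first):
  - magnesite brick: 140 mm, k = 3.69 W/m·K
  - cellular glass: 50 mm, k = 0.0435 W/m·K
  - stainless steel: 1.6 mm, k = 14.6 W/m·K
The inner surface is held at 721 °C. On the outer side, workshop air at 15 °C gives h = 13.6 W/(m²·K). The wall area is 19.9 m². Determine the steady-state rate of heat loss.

Treating each layer as a thermal resistance in series:
R_magnesite brick = L/(kA) = 0.14/(3.69×19.9) = 0.001907 K/W
R_cellular glass = L/(kA) = 0.05/(0.0435×19.9) = 0.05776 K/W
R_stainless steel = L/(kA) = 0.0016/(14.6×19.9) = 5.507×10^-6 K/W
R_outer film = 1/(h_o·A) = 1/(13.6×19.9) = 0.003695 K/W
R_total = 0.06337 K/W
Q = ΔT / R_total = 706 / 0.06337

Q ≈ 11100 W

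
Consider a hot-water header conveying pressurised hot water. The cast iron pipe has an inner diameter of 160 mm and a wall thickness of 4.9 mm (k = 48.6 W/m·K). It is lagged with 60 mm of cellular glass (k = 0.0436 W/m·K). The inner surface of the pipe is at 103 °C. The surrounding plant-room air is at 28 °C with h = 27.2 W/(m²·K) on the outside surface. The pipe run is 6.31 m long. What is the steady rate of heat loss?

Per-layer cylindrical resistances, series-summed:
R_cast iron pipe wall = ln(84.9/80)/(2π×48.6×6.31) = 3.085×10^-5 K/W
R_cellular glass = ln(144.9/84.9)/(2π×0.0436×6.31) = 0.3092 K/W
R_outer film = 1/(h_o·2πr_oL) = 1/(27.2×2π×0.1449×6.31) = 0.0064 K/W
R_total = 0.3157 K/W
Q = ΔT/R_total = 75/0.3157

Q ≈ 238 W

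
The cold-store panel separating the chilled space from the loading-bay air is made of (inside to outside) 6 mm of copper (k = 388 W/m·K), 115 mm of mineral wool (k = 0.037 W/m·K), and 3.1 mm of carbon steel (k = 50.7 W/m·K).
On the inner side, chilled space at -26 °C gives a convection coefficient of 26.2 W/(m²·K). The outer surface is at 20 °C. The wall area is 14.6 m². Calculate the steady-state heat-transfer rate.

Treating each layer as a thermal resistance in series:
R_inner film = 1/(h_i·A) = 1/(26.2×14.6) = 0.002614 K/W
R_copper = L/(kA) = 0.006/(388×14.6) = 1.059×10^-6 K/W
R_mineral wool = L/(kA) = 0.115/(0.037×14.6) = 0.2129 K/W
R_carbon steel = L/(kA) = 0.0031/(50.7×14.6) = 4.188×10^-6 K/W
R_total = 0.2155 K/W
Q = ΔT / R_total = 46 / 0.2155

Q ≈ 213 W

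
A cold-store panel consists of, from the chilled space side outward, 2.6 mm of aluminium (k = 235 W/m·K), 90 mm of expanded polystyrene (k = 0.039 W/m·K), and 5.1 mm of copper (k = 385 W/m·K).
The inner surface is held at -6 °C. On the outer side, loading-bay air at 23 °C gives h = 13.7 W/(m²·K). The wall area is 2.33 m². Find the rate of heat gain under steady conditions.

Q ≈ 28.4 W

Thermal resistances in series:
R_aluminium = L/(kA) = 0.0026/(235×2.33) = 4.748×10^-6 K/W
R_expanded polystyrene = L/(kA) = 0.09/(0.039×2.33) = 0.9904 K/W
R_copper = L/(kA) = 0.0051/(385×2.33) = 5.685×10^-6 K/W
R_outer film = 1/(h_o·A) = 1/(13.7×2.33) = 0.03133 K/W
R_total = 1.022 K/W
Q = ΔT / R_total = 29 / 1.022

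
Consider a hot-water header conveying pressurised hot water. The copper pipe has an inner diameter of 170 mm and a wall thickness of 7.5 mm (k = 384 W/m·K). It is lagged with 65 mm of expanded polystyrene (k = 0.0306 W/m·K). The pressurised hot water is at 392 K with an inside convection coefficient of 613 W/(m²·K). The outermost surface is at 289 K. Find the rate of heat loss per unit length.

q′ ≈ 37.2 W/m

Per-layer cylindrical resistances, series-summed:
R_inner film = 1/(h_i·2πr₁L) = 1/(613×2π×0.085×1) = 0.003055 K/W
R_copper pipe wall = ln(92.5/85)/(2π×384×1) = 3.505×10^-5 K/W
R_expanded polystyrene = ln(157.5/92.5)/(2π×0.0306×1) = 2.768 K/W
R_total = 2.771 K/W
Q = ΔT/R_total = 103/2.771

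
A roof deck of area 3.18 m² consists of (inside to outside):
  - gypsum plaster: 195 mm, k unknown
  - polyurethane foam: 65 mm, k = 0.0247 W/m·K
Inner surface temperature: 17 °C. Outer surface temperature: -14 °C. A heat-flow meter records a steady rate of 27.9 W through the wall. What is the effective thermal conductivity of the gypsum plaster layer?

Series thermal resistances:
R_polyurethane foam = L/(kA) = 0.065/(0.0247×3.18) = 0.8275 K/W
Sum of known resistances R_other = 0.8275 K/W
Total R = ΔT/Q = 31/27.9 = 1.111 K/W
R_gypsum plaster = R_total − R_other = 0.2836 K/W
k = L/(R·A) = 0.195/(0.2836×3.18)

k ≈ 0.216 W/(m·K)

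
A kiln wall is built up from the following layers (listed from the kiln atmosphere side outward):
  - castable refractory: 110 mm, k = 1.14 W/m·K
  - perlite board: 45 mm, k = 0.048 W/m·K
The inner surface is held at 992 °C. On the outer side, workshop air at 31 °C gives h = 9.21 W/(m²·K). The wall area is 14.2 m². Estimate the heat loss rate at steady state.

Q ≈ 11900 W

Treating each layer as a thermal resistance in series:
R_castable refractory = L/(kA) = 0.11/(1.14×14.2) = 0.006795 K/W
R_perlite board = L/(kA) = 0.045/(0.048×14.2) = 0.06602 K/W
R_outer film = 1/(h_o·A) = 1/(9.21×14.2) = 0.007646 K/W
R_total = 0.08046 K/W
Q = ΔT / R_total = 961 / 0.08046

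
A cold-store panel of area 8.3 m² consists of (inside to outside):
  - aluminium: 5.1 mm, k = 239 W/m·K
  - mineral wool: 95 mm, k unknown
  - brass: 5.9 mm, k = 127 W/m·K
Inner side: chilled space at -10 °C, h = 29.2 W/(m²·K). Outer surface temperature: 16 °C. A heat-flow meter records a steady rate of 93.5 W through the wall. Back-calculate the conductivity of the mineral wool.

k ≈ 0.0418 W/(m·K)

Model the wall as resistances in series:
R_inner film = 1/(h_i·A) = 1/(29.2×8.3) = 0.004126 K/W
R_aluminium = L/(kA) = 0.0051/(239×8.3) = 2.571×10^-6 K/W
R_brass = L/(kA) = 0.0059/(127×8.3) = 5.597×10^-6 K/W
Sum of known resistances R_other = 0.004134 K/W
Total R = ΔT/Q = 26/93.5 = 0.2781 K/W
R_mineral wool = R_total − R_other = 0.2739 K/W
k = L/(R·A) = 0.095/(0.2739×8.3)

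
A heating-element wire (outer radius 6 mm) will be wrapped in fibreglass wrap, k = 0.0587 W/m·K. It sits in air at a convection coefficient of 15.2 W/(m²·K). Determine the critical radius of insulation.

r_cr ≈ 3.86 mm

For a cylinder r_cr = k/h = 0.0587/15.2
r_cr = 3.86 mm; since the bare radius (6 mm) is above r_cr, any added insulation will reduce heat loss.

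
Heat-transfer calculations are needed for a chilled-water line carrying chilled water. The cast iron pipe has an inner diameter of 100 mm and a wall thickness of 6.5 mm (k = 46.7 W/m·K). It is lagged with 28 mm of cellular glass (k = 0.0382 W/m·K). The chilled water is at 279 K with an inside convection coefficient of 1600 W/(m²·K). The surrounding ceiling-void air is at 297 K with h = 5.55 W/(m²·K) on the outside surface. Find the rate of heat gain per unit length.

Per-layer cylindrical resistances, series-summed:
R_inner film = 1/(h_i·2πr₁L) = 1/(1600×2π×0.05×1) = 0.001989 K/W
R_cast iron pipe wall = ln(56.5/50)/(2π×46.7×1) = 4.165×10^-4 K/W
R_cellular glass = ln(84.5/56.5)/(2π×0.0382×1) = 1.677 K/W
R_outer film = 1/(h_o·2πr_oL) = 1/(5.55×2π×0.0845×1) = 0.3394 K/W
R_total = 2.019 K/W
Q = ΔT/R_total = 18/2.019

q′ ≈ 8.92 W/m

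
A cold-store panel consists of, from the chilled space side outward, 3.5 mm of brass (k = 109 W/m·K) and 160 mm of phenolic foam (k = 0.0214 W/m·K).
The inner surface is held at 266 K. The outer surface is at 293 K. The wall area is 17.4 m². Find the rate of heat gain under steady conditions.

Q ≈ 62.8 W

Thermal resistances in series:
R_brass = L/(kA) = 0.0035/(109×17.4) = 1.845×10^-6 K/W
R_phenolic foam = L/(kA) = 0.16/(0.0214×17.4) = 0.4297 K/W
R_total = 0.4297 K/W
Q = ΔT / R_total = 27 / 0.4297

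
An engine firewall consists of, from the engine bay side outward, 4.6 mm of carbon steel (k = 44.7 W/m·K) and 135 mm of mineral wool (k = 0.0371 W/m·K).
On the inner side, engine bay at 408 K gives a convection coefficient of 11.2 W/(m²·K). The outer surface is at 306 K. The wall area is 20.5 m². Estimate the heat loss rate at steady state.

Q ≈ 561 W

Thermal resistances in series:
R_inner film = 1/(h_i·A) = 1/(11.2×20.5) = 0.004355 K/W
R_carbon steel = L/(kA) = 0.0046/(44.7×20.5) = 5.02×10^-6 K/W
R_mineral wool = L/(kA) = 0.135/(0.0371×20.5) = 0.1775 K/W
R_total = 0.1819 K/W
Q = ΔT / R_total = 102 / 0.1819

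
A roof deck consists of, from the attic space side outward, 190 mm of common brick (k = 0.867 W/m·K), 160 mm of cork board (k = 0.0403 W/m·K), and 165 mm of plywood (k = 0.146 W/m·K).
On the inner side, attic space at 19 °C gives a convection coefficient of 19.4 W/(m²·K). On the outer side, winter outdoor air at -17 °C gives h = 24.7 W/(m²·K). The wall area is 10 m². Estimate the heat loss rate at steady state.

Q ≈ 66.5 W

Using the resistance-network approach (series):
R_inner film = 1/(h_i·A) = 1/(19.4×10) = 0.005155 K/W
R_common brick = L/(kA) = 0.19/(0.867×10) = 0.02191 K/W
R_cork board = L/(kA) = 0.16/(0.0403×10) = 0.397 K/W
R_plywood = L/(kA) = 0.165/(0.146×10) = 0.113 K/W
R_outer film = 1/(h_o·A) = 1/(24.7×10) = 0.004049 K/W
R_total = 0.5412 K/W
Q = ΔT / R_total = 36 / 0.5412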